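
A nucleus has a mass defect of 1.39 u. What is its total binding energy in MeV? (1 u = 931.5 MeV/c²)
B.E. = Δm × 931.5 = 1295 MeV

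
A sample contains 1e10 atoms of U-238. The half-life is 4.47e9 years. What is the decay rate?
A = λN = 1.551 decays/year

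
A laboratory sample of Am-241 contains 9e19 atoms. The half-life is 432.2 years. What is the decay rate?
A = λN = 1.443e17 decays/year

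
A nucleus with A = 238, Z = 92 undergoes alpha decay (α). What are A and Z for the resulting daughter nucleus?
Daughter: A = 234, Z = 90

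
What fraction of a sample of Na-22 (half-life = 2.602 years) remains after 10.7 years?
N/N₀ = (1/2)^(t/t½) = 0.05782 = 5.78%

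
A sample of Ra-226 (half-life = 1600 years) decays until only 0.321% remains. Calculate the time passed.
t = t½ × log₂(N₀/N) = 13250 years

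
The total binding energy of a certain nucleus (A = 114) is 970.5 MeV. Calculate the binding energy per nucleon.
B.E./A = 970.5/114 = 8.513 MeV/nucleon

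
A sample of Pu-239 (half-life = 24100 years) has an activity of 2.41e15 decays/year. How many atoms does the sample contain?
N = A/λ = 8.379e19 atoms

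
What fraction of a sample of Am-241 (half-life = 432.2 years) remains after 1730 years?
N/N₀ = (1/2)^(t/t½) = 0.06238 = 6.24%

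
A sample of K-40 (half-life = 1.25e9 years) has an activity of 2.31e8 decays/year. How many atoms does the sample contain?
N = A/λ = 4.166e17 atoms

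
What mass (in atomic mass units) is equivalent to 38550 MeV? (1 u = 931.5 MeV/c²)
m = E/c² = 41.38 u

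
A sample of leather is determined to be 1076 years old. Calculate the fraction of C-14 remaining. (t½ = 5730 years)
N/N₀ = (1/2)^(t/t½) = 0.878 = 87.8%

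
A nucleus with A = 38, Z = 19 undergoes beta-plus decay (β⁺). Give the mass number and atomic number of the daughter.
Daughter: A = 38, Z = 18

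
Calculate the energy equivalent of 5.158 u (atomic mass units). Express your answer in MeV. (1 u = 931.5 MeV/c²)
E = mc² = 4805 MeV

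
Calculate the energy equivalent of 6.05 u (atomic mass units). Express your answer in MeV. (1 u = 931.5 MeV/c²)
E = mc² = 5636 MeV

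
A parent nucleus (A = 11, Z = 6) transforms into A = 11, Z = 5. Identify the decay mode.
ΔA = 0, ΔZ = -1 ⇒ beta-plus decay (β⁺) or electron capture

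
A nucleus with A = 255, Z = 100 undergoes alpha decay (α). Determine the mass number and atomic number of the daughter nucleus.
Daughter: A = 251, Z = 98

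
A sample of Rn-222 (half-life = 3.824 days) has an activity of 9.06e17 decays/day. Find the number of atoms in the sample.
N = A/λ = 4.998e18 atoms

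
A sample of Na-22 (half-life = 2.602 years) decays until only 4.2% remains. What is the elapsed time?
t = t½ × log₂(N₀/N) = 11.9 years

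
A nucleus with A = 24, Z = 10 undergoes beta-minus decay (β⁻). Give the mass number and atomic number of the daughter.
Daughter: A = 24, Z = 11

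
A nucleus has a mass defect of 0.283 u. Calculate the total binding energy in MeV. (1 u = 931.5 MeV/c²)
B.E. = Δm × 931.5 = 263.6 MeV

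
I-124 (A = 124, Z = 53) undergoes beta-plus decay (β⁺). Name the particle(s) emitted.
β⁺: positron (e⁺) + neutrino (νₑ)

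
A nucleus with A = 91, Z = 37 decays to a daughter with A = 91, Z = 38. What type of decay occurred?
ΔA = 0, ΔZ = +1 ⇒ beta-minus decay (β⁻)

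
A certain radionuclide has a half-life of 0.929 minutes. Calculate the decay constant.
λ = ln(2)/t½ = 0.7461 minute⁻¹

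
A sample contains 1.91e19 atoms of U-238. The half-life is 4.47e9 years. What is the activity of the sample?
A = λN = 2.962e9 decays/year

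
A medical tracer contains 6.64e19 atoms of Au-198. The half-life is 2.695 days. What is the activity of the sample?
A = λN = 1.708e19 decays/day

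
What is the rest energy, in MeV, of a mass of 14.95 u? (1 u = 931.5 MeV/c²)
E = mc² = 13930 MeV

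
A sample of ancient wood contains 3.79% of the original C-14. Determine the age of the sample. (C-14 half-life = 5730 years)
Age = t½ × log₂(1/ratio) = 27060 years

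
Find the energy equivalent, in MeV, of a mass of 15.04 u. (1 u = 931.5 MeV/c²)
E = mc² = 14010 MeV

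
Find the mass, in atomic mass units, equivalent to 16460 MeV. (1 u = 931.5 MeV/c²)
m = E/c² = 17.67 u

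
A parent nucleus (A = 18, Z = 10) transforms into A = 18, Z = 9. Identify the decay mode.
ΔA = 0, ΔZ = -1 ⇒ beta-plus decay (β⁺) or electron capture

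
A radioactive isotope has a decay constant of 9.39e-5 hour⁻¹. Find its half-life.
t½ = ln(2)/λ = 7382 hours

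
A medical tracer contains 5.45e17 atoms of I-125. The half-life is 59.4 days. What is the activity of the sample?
A = λN = 6.36e15 decays/day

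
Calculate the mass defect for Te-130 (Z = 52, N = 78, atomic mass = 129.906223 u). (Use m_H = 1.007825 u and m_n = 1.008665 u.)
Δm = Z·m_H + N·m_n − M = 1.177 u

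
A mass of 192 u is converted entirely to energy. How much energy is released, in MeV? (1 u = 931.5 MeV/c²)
E = mc² = 1.788e5 MeV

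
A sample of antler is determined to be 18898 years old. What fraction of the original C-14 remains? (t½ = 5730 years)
N/N₀ = (1/2)^(t/t½) = 0.1017 = 10.2%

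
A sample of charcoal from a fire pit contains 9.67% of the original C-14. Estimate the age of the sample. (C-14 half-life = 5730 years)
Age = t½ × log₂(1/ratio) = 19310 years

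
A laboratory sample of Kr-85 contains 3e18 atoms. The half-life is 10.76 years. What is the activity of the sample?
A = λN = 1.933e17 decays/year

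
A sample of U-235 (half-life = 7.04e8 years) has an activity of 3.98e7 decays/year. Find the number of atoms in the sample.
N = A/λ = 4.042e16 atoms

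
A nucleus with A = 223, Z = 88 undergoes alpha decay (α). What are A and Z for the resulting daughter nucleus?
Daughter: A = 219, Z = 86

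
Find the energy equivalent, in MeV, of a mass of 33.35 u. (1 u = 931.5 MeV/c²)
E = mc² = 31070 MeV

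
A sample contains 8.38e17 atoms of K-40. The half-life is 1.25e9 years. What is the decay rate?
A = λN = 4.647e8 decays/year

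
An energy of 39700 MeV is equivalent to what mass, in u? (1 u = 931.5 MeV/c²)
m = E/c² = 42.62 u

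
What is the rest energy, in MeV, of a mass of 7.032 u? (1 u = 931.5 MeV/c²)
E = mc² = 6550 MeV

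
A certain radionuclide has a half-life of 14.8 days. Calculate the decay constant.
λ = ln(2)/t½ = 0.04683 day⁻¹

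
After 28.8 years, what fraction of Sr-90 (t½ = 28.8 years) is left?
N/N₀ = (1/2)^(t/t½) = 0.5 = 50%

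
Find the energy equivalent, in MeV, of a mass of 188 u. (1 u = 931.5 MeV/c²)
E = mc² = 1.751e5 MeV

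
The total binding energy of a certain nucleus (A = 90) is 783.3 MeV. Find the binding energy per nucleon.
B.E./A = 783.3/90 = 8.703 MeV/nucleon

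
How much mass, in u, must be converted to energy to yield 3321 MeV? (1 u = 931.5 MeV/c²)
m = E/c² = 3.565 u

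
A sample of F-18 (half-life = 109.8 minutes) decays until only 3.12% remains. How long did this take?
t = t½ × log₂(N₀/N) = 549.3 minutes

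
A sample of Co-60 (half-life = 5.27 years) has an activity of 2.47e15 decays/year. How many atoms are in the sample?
N = A/λ = 1.878e16 atoms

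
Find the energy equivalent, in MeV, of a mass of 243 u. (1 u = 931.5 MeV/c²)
E = mc² = 2.264e5 MeV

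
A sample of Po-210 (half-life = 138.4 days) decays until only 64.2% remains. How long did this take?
t = t½ × log₂(N₀/N) = 88.49 days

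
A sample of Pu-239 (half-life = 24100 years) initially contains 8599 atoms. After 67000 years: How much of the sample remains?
N = N₀(1/2)^(t/t½) = 1252 atoms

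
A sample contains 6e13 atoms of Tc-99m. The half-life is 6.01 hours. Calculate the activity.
A = λN = 6.92e12 decays/hour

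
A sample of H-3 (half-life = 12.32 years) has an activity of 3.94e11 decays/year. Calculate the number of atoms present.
N = A/λ = 7.003e12 atoms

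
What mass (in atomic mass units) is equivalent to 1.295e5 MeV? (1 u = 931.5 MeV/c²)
m = E/c² = 139 u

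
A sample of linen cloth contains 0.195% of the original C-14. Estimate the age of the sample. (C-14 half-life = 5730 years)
Age = t½ × log₂(1/ratio) = 51580 years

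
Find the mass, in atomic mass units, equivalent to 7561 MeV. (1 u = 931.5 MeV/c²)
m = E/c² = 8.117 u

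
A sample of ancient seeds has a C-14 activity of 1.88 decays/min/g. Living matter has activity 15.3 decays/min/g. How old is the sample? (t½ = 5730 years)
Age = t½ × log₂(A₀/A) = 17330 years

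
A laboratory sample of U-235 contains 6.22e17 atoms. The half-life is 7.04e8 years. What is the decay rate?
A = λN = 6.124e8 decays/year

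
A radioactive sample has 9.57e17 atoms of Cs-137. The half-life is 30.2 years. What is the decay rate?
A = λN = 2.196e16 decays/year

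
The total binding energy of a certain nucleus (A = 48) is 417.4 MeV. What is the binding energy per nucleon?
B.E./A = 417.4/48 = 8.696 MeV/nucleon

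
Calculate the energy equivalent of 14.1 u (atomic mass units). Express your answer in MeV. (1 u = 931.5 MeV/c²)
E = mc² = 13130 MeV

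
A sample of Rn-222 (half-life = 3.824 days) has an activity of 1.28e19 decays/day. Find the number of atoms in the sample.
N = A/λ = 7.062e19 atoms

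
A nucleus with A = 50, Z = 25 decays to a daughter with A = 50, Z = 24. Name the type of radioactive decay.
ΔA = 0, ΔZ = -1 ⇒ beta-plus decay (β⁺) or electron capture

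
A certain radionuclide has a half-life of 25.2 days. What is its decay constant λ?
λ = ln(2)/t½ = 0.02751 day⁻¹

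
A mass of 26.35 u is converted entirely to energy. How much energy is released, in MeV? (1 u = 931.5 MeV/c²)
E = mc² = 24550 MeV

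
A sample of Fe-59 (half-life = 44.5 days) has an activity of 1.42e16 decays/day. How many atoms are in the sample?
N = A/λ = 9.116e17 atoms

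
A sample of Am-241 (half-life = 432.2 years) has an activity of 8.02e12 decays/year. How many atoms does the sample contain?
N = A/λ = 5.001e15 atoms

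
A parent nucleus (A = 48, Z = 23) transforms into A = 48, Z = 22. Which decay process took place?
ΔA = 0, ΔZ = -1 ⇒ beta-plus decay (β⁺) or electron capture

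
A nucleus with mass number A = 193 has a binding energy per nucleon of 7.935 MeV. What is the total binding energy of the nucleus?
B.E. = 7.935 × 193 = 1531 MeV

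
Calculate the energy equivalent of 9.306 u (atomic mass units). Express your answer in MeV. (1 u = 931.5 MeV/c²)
E = mc² = 8669 MeV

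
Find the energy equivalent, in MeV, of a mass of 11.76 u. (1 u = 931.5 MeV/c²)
E = mc² = 10950 MeV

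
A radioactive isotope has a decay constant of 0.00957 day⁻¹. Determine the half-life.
t½ = ln(2)/λ = 72.43 days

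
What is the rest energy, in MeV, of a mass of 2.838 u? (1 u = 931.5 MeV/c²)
E = mc² = 2644 MeV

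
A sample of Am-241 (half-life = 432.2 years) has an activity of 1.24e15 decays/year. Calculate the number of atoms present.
N = A/λ = 7.732e17 atoms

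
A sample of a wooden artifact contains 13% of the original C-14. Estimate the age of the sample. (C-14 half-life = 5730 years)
Age = t½ × log₂(1/ratio) = 16870 years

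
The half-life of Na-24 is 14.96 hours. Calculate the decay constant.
λ = ln(2)/t½ = 0.04633 hour⁻¹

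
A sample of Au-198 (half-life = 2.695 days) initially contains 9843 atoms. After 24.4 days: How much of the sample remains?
N = N₀(1/2)^(t/t½) = 18.52 atoms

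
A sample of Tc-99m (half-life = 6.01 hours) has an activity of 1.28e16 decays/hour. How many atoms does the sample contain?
N = A/λ = 1.11e17 atoms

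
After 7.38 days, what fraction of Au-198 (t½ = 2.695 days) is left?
N/N₀ = (1/2)^(t/t½) = 0.1499 = 15%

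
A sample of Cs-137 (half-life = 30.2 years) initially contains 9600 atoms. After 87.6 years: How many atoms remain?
N = N₀(1/2)^(t/t½) = 1286 atoms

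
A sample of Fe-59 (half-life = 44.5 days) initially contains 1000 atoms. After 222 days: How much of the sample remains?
N = N₀(1/2)^(t/t½) = 31.49 atoms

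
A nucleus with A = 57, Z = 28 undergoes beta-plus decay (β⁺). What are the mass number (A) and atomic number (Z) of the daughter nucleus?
Daughter: A = 57, Z = 27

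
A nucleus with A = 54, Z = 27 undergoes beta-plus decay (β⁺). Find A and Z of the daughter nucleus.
Daughter: A = 54, Z = 26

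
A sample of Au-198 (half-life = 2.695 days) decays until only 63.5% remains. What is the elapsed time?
t = t½ × log₂(N₀/N) = 1.766 days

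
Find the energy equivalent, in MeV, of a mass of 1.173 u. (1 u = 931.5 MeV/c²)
E = mc² = 1093 MeV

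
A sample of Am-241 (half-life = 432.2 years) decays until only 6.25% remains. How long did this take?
t = t½ × log₂(N₀/N) = 1729 years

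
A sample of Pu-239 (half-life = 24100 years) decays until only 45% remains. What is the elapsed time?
t = t½ × log₂(N₀/N) = 27760 years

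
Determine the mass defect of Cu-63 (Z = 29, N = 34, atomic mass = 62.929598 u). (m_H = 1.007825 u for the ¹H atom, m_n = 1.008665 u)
Δm = Z·m_H + N·m_n − M = 0.5919 u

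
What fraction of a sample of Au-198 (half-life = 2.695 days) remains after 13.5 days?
N/N₀ = (1/2)^(t/t½) = 0.03105 = 3.1%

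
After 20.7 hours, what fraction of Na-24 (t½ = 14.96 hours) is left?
N/N₀ = (1/2)^(t/t½) = 0.3832 = 38.3%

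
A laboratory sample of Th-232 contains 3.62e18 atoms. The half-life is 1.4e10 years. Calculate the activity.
A = λN = 1.792e8 decays/year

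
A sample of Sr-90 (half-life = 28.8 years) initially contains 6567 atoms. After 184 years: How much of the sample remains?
N = N₀(1/2)^(t/t½) = 78.36 atoms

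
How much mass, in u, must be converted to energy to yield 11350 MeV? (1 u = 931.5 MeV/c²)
m = E/c² = 12.18 u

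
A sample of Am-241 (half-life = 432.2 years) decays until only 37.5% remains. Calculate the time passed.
t = t½ × log₂(N₀/N) = 611.6 years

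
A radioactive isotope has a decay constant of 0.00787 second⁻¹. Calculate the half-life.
t½ = ln(2)/λ = 88.07 seconds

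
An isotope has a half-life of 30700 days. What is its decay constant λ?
λ = ln(2)/t½ = 2.258e-5 day⁻¹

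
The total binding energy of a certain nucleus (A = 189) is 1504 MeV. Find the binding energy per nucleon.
B.E./A = 1504/189 = 7.958 MeV/nucleon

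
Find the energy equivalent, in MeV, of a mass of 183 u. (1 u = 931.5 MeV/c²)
E = mc² = 1.705e5 MeV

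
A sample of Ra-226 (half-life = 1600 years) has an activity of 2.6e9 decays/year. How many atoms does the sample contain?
N = A/λ = 6.002e12 atoms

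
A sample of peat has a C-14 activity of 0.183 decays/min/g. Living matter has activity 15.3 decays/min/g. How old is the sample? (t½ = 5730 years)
Age = t½ × log₂(A₀/A) = 36590 years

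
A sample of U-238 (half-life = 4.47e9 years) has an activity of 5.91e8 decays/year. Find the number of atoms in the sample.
N = A/λ = 3.811e18 atoms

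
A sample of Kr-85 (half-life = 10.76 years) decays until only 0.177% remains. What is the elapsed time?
t = t½ × log₂(N₀/N) = 98.37 years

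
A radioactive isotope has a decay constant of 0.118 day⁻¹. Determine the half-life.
t½ = ln(2)/λ = 5.874 days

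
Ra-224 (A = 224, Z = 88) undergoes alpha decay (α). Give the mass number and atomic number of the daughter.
Daughter: A = 220, Z = 86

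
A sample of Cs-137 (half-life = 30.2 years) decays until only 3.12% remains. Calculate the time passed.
t = t½ × log₂(N₀/N) = 151.1 years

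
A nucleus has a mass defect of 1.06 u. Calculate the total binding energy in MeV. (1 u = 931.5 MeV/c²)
B.E. = Δm × 931.5 = 987.4 MeV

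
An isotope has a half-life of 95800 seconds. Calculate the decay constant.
λ = ln(2)/t½ = 7.235e-6 second⁻¹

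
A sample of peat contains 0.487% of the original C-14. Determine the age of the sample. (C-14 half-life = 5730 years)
Age = t½ × log₂(1/ratio) = 44020 years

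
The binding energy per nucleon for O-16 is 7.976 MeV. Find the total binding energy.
B.E. = 7.976 × 16 = 127.6 MeV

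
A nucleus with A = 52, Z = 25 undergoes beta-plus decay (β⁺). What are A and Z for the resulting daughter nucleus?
Daughter: A = 52, Z = 24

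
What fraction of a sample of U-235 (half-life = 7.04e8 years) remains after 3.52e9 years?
N/N₀ = (1/2)^(t/t½) = 0.03125 = 3.12%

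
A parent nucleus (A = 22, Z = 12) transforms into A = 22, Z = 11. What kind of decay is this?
ΔA = 0, ΔZ = -1 ⇒ beta-plus decay (β⁺) or electron capture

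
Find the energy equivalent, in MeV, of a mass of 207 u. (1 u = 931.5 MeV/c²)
E = mc² = 1.928e5 MeV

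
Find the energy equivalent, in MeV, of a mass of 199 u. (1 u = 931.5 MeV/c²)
E = mc² = 1.854e5 MeV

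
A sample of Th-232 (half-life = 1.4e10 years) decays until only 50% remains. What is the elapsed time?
t = t½ × log₂(N₀/N) = 1.4e10 years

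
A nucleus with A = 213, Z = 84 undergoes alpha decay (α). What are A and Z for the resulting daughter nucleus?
Daughter: A = 209, Z = 82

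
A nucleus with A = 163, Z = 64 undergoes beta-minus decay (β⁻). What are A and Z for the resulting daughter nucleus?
Daughter: A = 163, Z = 65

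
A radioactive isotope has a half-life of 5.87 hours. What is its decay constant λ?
λ = ln(2)/t½ = 0.1181 hour⁻¹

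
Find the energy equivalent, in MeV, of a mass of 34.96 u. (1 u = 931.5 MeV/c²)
E = mc² = 32570 MeV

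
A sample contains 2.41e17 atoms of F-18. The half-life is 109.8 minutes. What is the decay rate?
A = λN = 1.521e15 decays/minute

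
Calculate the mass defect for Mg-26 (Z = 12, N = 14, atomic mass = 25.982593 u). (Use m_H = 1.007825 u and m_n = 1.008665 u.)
Δm = Z·m_H + N·m_n − M = 0.2326 u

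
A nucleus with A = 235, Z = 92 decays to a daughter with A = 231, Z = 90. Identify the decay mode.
ΔA = -4, ΔZ = -2 ⇒ alpha decay (α)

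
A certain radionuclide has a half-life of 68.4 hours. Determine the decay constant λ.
λ = ln(2)/t½ = 0.01013 hour⁻¹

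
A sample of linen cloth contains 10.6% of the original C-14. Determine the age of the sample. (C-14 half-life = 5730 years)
Age = t½ × log₂(1/ratio) = 18550 years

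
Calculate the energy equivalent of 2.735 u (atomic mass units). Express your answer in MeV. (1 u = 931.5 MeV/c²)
E = mc² = 2548 MeV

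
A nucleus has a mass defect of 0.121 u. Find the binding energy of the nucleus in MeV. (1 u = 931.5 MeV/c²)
B.E. = Δm × 931.5 = 112.7 MeV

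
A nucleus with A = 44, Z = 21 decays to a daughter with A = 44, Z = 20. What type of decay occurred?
ΔA = 0, ΔZ = -1 ⇒ beta-plus decay (β⁺) or electron capture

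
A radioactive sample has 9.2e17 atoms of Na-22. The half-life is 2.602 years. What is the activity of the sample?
A = λN = 2.451e17 decays/year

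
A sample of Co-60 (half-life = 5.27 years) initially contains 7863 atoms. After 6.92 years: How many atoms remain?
N = N₀(1/2)^(t/t½) = 3165 atoms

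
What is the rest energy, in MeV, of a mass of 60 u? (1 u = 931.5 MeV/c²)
E = mc² = 55890 MeV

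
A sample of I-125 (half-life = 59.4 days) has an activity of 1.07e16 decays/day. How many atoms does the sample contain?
N = A/λ = 9.169e17 atoms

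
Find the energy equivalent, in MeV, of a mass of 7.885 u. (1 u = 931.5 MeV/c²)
E = mc² = 7345 MeV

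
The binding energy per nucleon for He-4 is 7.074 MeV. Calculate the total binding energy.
B.E. = 7.074 × 4 = 28.3 MeV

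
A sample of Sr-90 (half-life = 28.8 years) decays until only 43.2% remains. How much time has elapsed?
t = t½ × log₂(N₀/N) = 34.87 years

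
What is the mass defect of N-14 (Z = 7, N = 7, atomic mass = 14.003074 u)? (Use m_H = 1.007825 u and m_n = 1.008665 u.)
Δm = Z·m_H + N·m_n − M = 0.1124 u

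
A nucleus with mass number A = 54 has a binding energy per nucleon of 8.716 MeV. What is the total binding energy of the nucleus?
B.E. = 8.716 × 54 = 470.7 MeV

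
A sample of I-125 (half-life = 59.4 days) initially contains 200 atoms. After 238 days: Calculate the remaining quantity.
N = N₀(1/2)^(t/t½) = 12.44 atoms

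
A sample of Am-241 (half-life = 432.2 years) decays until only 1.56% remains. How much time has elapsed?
t = t½ × log₂(N₀/N) = 2594 years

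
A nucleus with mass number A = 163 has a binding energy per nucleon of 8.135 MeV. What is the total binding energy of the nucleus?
B.E. = 8.135 × 163 = 1326 MeV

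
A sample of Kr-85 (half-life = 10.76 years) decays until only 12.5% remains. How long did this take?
t = t½ × log₂(N₀/N) = 32.28 years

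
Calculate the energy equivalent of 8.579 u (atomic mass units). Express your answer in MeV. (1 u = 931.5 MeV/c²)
E = mc² = 7991 MeV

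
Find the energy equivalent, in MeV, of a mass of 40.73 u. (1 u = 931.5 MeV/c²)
E = mc² = 37940 MeV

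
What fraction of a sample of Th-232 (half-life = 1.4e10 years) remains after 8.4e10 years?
N/N₀ = (1/2)^(t/t½) = 0.01562 = 1.56%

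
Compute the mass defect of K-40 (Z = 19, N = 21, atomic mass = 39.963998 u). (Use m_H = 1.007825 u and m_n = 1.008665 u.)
Δm = Z·m_H + N·m_n − M = 0.3666 u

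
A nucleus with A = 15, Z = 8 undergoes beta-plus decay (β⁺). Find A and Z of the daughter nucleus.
Daughter: A = 15, Z = 7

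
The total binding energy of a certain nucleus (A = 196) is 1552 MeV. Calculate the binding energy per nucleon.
B.E./A = 1552/196 = 7.918 MeV/nucleon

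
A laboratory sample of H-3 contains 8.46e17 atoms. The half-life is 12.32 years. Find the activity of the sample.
A = λN = 4.76e16 decays/year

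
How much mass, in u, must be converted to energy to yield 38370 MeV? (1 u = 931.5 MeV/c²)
m = E/c² = 41.19 u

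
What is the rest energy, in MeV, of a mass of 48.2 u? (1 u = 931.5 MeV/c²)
E = mc² = 44900 MeV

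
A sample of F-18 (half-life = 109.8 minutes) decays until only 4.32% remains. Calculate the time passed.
t = t½ × log₂(N₀/N) = 497.7 minutes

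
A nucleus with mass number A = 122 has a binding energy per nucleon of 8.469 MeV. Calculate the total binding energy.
B.E. = 8.469 × 122 = 1033 MeV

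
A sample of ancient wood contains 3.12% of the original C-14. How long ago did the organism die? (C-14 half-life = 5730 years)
Age = t½ × log₂(1/ratio) = 28660 years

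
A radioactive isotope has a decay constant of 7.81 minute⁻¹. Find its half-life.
t½ = ln(2)/λ = 0.08875 minutes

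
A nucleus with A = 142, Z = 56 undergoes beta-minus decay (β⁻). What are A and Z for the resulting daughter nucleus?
Daughter: A = 142, Z = 57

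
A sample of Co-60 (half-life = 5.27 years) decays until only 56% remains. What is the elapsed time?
t = t½ × log₂(N₀/N) = 4.408 years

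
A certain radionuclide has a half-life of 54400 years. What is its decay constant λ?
λ = ln(2)/t½ = 1.274e-5 year⁻¹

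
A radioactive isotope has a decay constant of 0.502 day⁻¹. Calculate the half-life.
t½ = ln(2)/λ = 1.381 days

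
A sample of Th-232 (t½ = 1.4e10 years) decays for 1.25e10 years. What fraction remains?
N/N₀ = (1/2)^(t/t½) = 0.5385 = 53.9%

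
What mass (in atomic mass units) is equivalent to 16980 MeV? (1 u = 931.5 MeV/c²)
m = E/c² = 18.23 u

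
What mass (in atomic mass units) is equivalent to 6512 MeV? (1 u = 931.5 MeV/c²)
m = E/c² = 6.991 u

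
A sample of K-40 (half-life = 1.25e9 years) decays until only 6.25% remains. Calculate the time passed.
t = t½ × log₂(N₀/N) = 5e9 years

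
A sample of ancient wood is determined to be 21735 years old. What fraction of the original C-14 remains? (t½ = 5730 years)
N/N₀ = (1/2)^(t/t½) = 0.07213 = 7.21%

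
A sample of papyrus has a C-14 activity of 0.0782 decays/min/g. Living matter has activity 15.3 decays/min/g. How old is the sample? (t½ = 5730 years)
Age = t½ × log₂(A₀/A) = 43620 years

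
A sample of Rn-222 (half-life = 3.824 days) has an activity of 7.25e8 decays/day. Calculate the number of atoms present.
N = A/λ = 4e9 atoms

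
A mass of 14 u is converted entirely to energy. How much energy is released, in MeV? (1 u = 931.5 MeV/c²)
E = mc² = 13040 MeV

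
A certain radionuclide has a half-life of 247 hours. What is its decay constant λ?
λ = ln(2)/t½ = 0.002806 hour⁻¹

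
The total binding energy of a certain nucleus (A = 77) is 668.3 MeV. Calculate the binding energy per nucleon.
B.E./A = 668.3/77 = 8.679 MeV/nucleon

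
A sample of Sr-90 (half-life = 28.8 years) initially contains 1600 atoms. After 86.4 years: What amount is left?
N = N₀(1/2)^(t/t½) = 200 atoms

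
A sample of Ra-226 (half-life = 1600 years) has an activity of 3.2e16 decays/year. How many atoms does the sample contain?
N = A/λ = 7.387e19 atoms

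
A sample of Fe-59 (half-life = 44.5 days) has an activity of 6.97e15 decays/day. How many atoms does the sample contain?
N = A/λ = 4.475e17 atoms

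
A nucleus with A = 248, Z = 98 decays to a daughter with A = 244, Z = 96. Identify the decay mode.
ΔA = -4, ΔZ = -2 ⇒ alpha decay (α)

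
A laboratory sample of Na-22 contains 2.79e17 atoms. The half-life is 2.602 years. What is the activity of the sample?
A = λN = 7.432e16 decays/year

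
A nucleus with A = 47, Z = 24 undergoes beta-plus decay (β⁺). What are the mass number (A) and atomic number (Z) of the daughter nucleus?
Daughter: A = 47, Z = 23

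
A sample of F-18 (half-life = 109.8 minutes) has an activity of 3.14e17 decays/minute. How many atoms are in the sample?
N = A/λ = 4.974e19 atoms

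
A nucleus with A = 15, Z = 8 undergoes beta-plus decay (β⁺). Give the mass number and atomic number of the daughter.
Daughter: A = 15, Z = 7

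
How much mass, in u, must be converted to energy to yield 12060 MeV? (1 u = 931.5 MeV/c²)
m = E/c² = 12.95 u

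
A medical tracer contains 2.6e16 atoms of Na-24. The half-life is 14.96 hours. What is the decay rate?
A = λN = 1.205e15 decays/hour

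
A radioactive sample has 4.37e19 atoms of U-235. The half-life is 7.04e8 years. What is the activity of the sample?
A = λN = 4.303e10 decays/year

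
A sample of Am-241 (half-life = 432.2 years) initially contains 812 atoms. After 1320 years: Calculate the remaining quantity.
N = N₀(1/2)^(t/t½) = 97.76 atoms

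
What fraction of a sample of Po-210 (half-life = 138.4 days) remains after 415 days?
N/N₀ = (1/2)^(t/t½) = 0.1251 = 12.5%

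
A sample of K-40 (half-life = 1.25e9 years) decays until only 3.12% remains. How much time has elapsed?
t = t½ × log₂(N₀/N) = 6.253e9 years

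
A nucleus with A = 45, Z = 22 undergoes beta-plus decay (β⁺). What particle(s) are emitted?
β⁺: positron (e⁺) + neutrino (νₑ)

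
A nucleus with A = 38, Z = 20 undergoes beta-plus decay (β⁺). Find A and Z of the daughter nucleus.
Daughter: A = 38, Z = 19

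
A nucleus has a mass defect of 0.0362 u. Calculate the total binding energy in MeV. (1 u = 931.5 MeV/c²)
B.E. = Δm × 931.5 = 33.72 MeV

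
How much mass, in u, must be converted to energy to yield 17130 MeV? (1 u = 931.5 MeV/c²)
m = E/c² = 18.39 u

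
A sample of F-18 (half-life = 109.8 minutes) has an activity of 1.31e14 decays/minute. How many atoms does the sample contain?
N = A/λ = 2.075e16 atoms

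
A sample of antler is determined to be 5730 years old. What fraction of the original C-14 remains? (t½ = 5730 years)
N/N₀ = (1/2)^(t/t½) = 0.5 = 50%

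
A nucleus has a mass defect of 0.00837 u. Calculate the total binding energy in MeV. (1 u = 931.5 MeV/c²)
B.E. = Δm × 931.5 = 7.797 MeV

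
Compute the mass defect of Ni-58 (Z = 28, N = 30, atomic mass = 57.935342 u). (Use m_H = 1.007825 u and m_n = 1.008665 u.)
Δm = Z·m_H + N·m_n − M = 0.5437 u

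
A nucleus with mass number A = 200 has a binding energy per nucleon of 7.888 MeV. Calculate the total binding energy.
B.E. = 7.888 × 200 = 1578 MeV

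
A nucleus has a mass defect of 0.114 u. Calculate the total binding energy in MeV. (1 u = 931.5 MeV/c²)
B.E. = Δm × 931.5 = 106.2 MeV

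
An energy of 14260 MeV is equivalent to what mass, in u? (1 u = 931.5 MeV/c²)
m = E/c² = 15.31 u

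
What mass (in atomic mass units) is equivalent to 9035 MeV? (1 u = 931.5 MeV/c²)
m = E/c² = 9.699 u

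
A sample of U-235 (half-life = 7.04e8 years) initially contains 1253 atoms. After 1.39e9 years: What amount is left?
N = N₀(1/2)^(t/t½) = 318.9 atoms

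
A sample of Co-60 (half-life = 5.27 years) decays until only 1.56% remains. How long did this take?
t = t½ × log₂(N₀/N) = 31.63 years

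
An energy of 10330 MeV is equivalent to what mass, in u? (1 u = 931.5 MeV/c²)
m = E/c² = 11.09 u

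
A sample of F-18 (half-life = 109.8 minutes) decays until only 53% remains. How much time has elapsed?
t = t½ × log₂(N₀/N) = 100.6 minutes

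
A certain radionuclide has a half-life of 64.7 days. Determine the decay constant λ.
λ = ln(2)/t½ = 0.01071 day⁻¹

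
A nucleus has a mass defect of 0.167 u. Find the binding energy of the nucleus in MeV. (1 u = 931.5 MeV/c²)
B.E. = Δm × 931.5 = 155.6 MeV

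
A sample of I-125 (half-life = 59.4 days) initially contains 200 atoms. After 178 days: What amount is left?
N = N₀(1/2)^(t/t½) = 25.06 atoms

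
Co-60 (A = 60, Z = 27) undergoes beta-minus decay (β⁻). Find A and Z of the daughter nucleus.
Daughter: A = 60, Z = 28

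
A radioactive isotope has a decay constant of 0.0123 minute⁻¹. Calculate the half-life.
t½ = ln(2)/λ = 56.35 minutes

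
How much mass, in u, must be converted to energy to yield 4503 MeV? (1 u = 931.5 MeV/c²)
m = E/c² = 4.834 u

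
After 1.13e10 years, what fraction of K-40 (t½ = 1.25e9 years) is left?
N/N₀ = (1/2)^(t/t½) = 0.0019 = 0.19%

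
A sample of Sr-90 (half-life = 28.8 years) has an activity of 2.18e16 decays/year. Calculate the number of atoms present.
N = A/λ = 9.058e17 atoms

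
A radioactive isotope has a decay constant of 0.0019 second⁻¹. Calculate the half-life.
t½ = ln(2)/λ = 364.8 seconds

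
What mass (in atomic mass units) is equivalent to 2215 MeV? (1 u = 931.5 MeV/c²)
m = E/c² = 2.378 u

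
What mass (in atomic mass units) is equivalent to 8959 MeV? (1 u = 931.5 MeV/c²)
m = E/c² = 9.618 u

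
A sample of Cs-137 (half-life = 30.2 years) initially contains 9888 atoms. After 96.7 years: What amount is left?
N = N₀(1/2)^(t/t½) = 1075 atoms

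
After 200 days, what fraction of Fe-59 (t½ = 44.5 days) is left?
N/N₀ = (1/2)^(t/t½) = 0.04437 = 4.44%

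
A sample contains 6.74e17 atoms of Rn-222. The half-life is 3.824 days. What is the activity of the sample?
A = λN = 1.222e17 decays/day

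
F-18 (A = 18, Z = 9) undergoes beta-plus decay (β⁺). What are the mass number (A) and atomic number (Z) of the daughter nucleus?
Daughter: A = 18, Z = 8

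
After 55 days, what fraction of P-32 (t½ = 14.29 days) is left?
N/N₀ = (1/2)^(t/t½) = 0.0694 = 6.94%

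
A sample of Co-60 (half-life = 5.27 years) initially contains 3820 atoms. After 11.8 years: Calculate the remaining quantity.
N = N₀(1/2)^(t/t½) = 809.2 atoms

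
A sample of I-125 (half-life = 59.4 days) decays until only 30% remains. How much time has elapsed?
t = t½ × log₂(N₀/N) = 103.2 days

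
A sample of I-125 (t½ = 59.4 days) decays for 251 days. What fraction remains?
N/N₀ = (1/2)^(t/t½) = 0.05345 = 5.35%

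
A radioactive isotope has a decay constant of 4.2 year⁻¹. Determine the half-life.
t½ = ln(2)/λ = 0.165 years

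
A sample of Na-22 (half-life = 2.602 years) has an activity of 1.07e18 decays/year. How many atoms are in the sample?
N = A/λ = 4.017e18 atoms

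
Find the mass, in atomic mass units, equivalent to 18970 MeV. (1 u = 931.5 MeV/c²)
m = E/c² = 20.37 u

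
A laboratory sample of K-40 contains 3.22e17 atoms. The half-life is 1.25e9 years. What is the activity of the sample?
A = λN = 1.786e8 decays/year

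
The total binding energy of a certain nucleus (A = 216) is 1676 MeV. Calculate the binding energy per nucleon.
B.E./A = 1676/216 = 7.759 MeV/nucleon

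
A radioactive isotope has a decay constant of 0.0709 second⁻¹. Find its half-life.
t½ = ln(2)/λ = 9.776 seconds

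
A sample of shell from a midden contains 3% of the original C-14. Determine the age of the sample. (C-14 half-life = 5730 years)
Age = t½ × log₂(1/ratio) = 28990 years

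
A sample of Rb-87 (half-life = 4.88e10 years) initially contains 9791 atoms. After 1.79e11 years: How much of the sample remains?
N = N₀(1/2)^(t/t½) = 770.3 atoms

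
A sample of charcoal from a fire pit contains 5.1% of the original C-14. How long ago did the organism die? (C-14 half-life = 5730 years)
Age = t½ × log₂(1/ratio) = 24600 years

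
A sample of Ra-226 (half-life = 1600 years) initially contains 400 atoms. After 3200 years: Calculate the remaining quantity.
N = N₀(1/2)^(t/t½) = 100 atoms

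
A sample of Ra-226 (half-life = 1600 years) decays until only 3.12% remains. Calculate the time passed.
t = t½ × log₂(N₀/N) = 8004 years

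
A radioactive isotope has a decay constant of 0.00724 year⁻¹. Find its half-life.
t½ = ln(2)/λ = 95.74 years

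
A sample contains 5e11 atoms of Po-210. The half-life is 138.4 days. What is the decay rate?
A = λN = 2.504e9 decays/day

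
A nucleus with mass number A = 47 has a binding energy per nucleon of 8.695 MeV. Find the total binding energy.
B.E. = 8.695 × 47 = 408.7 MeV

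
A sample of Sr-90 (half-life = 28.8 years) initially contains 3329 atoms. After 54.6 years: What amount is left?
N = N₀(1/2)^(t/t½) = 894.6 atoms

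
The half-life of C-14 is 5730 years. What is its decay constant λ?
λ = ln(2)/t½ = 1.21e-4 year⁻¹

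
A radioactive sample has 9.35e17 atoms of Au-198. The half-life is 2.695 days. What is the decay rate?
A = λN = 2.405e17 decays/day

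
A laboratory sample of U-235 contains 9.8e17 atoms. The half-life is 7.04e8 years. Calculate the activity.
A = λN = 9.649e8 decays/year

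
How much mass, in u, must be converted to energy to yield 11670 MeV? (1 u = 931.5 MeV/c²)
m = E/c² = 12.53 u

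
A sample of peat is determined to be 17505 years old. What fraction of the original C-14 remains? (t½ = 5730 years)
N/N₀ = (1/2)^(t/t½) = 0.1203 = 12%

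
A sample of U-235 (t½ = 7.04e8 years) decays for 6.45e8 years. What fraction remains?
N/N₀ = (1/2)^(t/t½) = 0.5299 = 53%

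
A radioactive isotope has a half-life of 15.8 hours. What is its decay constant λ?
λ = ln(2)/t½ = 0.04387 hour⁻¹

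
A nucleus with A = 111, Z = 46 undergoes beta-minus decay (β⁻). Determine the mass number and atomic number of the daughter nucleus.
Daughter: A = 111, Z = 47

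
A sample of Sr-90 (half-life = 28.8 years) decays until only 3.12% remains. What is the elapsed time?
t = t½ × log₂(N₀/N) = 144.1 years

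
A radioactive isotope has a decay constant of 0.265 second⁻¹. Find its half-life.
t½ = ln(2)/λ = 2.616 seconds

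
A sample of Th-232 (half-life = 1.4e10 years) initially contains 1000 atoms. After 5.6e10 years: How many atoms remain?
N = N₀(1/2)^(t/t½) = 62.5 atoms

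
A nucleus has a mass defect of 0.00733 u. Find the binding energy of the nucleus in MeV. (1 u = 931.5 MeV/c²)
B.E. = Δm × 931.5 = 6.828 MeV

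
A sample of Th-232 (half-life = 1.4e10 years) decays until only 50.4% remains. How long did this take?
t = t½ × log₂(N₀/N) = 1.384e10 years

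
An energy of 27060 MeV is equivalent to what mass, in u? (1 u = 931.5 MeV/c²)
m = E/c² = 29.05 u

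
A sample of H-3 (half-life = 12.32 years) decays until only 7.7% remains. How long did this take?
t = t½ × log₂(N₀/N) = 45.57 years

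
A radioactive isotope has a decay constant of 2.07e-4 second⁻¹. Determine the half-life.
t½ = ln(2)/λ = 3349 seconds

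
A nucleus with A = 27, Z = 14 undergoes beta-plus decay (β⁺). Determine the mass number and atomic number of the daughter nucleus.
Daughter: A = 27, Z = 13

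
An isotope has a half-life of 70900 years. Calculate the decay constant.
λ = ln(2)/t½ = 9.776e-6 year⁻¹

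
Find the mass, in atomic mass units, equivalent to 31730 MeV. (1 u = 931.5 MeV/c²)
m = E/c² = 34.06 u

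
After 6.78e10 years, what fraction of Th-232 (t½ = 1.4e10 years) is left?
N/N₀ = (1/2)^(t/t½) = 0.03485 = 3.48%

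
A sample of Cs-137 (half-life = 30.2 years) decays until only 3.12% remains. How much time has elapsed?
t = t½ × log₂(N₀/N) = 151.1 years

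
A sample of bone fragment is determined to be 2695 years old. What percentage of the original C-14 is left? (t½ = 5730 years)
N/N₀ = (1/2)^(t/t½) = 0.7218 = 72.2%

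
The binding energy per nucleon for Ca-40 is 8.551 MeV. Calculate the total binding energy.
B.E. = 8.551 × 40 = 342 MeV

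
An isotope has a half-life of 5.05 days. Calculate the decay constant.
λ = ln(2)/t½ = 0.1373 day⁻¹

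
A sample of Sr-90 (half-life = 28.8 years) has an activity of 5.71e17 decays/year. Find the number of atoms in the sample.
N = A/λ = 2.372e19 atoms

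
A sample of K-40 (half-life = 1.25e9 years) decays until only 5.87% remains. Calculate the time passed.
t = t½ × log₂(N₀/N) = 5.113e9 years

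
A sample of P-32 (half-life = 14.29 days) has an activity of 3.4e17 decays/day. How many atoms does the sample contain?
N = A/λ = 7.009e18 atoms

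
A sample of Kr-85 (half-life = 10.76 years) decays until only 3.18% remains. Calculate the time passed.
t = t½ × log₂(N₀/N) = 53.53 years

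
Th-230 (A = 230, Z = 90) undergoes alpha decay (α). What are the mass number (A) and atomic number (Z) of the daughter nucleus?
Daughter: A = 226, Z = 88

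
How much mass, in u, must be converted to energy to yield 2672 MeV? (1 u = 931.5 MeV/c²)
m = E/c² = 2.868 u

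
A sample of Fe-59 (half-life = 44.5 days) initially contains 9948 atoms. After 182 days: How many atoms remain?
N = N₀(1/2)^(t/t½) = 584.2 atoms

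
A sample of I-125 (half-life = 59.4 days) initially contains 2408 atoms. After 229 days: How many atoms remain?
N = N₀(1/2)^(t/t½) = 166.4 atoms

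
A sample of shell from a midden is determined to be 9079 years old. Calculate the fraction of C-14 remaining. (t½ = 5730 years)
N/N₀ = (1/2)^(t/t½) = 0.3334 = 33.3%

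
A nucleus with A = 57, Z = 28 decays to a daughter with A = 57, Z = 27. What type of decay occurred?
ΔA = 0, ΔZ = -1 ⇒ beta-plus decay (β⁺) or electron capture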